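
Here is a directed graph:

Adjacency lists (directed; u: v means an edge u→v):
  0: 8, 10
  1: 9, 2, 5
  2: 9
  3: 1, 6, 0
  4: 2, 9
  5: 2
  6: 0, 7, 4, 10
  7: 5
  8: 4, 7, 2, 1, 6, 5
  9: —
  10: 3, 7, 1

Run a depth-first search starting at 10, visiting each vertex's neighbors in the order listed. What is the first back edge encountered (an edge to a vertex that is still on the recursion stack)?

DFS from 10 (visiting each vertex's neighbors in the order listed); mark gray on enter, black on exit:
10 gray
  3 gray
    1 gray
      9 gray
      9 black
      2 gray
        2→9: 9 black — skip
      2 black
      5 gray
        5→2: 2 black — skip
      5 black
    1 black
    6 gray
      0 gray
        8 gray
          4 gray
            4→2: 2 black — skip
            4→9: 9 black — skip
          4 black
          7 gray
            7→5: 5 black — skip
          7 black
          8→2: 2 black — skip
          8→1: 1 black — skip
          8→6: 6 is gray → back edge
First back edge: 8 → 6.

8->6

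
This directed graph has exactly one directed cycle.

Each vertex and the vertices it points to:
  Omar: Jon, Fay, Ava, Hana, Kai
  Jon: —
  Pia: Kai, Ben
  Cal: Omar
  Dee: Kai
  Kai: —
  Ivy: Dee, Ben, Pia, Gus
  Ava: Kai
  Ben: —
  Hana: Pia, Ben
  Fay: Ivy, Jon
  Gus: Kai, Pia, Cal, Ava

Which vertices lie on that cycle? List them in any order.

Cal, Fay, Gus, Ivy, Omar

DFS with gray/black marking from Ivy:
Ivy gray
  Dee gray
    Kai gray
    Kai black
  Dee black
  Ben gray
  Ben black
  Pia gray
    Pia→Kai: Kai black — skip
    Pia→Ben: Ben black — skip
  Pia black
  Gus gray
    Gus→Kai: Kai black — skip
    Gus→Pia: Pia black — skip
    Cal gray
      Omar gray
        Jon gray
        Jon black
        Fay gray
          Fay→Ivy: Ivy is gray → back edge
Back edge closes the cycle Ivy → Gus → Cal → Omar → Fay → Ivy; its vertices are {Cal, Fay, Gus, Ivy, Omar}.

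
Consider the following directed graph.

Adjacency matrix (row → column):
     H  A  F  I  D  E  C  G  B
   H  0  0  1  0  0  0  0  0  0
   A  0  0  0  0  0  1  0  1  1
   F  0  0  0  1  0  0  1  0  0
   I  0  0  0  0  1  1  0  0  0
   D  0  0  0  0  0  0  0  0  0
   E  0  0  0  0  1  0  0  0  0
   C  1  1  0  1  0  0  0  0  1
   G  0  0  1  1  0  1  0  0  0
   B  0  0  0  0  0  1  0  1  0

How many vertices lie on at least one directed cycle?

6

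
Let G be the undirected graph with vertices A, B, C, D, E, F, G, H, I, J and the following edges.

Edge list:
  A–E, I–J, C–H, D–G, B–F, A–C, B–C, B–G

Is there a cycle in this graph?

No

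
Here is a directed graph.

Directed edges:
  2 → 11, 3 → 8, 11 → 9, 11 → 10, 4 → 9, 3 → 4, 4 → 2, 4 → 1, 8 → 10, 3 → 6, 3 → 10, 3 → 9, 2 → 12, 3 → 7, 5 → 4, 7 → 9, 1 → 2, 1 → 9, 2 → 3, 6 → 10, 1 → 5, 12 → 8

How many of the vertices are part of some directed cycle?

5

A vertex is on a directed cycle iff it belongs to a strongly connected component of size ≥ 2 (or has a self-loop).
The vertices on cycles are {1, 2, 3, 4, 5} — 5 in total.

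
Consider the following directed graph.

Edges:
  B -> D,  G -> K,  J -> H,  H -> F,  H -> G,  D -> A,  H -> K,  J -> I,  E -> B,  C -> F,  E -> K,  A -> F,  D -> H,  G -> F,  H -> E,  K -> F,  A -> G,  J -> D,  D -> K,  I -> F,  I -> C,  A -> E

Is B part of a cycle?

Yes

B is on a cycle iff B can reach itself via ≥1 edge.
B → D → A → E → B — yes.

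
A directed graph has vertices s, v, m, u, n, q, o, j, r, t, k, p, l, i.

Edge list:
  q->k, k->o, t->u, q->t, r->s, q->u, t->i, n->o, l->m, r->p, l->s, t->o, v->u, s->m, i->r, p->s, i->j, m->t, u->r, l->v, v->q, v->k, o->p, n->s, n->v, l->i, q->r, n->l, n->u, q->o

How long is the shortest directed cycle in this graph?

5

For each vertex v, BFS finds the shortest path from v back to v.
The shortest such closed walk is i → r → s → m → t → i, length 5.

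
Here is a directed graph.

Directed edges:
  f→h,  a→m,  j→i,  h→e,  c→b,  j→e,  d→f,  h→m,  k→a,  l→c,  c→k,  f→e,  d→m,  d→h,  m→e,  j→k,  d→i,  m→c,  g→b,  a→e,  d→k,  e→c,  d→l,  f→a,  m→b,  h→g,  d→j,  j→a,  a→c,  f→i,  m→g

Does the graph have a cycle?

Yes

DFS with white/gray/black marking, starting from f:
f gray
  a gray
    m gray
      b gray
      b black
      g gray
        g→b: b black — skip
      g black
      c gray
        c→b: b black — skip
        k gray
          k→a: a is gray → back edge
Back edge found, so a cycle exists: a → m → c → k → a.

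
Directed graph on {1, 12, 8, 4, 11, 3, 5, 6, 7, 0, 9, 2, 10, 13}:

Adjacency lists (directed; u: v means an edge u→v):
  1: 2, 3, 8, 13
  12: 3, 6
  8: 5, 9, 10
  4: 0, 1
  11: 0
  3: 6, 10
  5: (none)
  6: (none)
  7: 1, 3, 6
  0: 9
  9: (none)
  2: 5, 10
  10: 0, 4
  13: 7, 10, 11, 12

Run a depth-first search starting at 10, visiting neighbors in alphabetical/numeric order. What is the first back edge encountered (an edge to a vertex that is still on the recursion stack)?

2->10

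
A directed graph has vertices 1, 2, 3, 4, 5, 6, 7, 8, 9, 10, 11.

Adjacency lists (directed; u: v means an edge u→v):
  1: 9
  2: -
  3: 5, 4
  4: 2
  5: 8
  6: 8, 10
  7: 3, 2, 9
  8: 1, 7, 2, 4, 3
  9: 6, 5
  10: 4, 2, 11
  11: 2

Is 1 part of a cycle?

Yes

1 is on a cycle iff 1 can reach itself via ≥1 edge.
1 → 9 → 6 → 8 → 1 — yes.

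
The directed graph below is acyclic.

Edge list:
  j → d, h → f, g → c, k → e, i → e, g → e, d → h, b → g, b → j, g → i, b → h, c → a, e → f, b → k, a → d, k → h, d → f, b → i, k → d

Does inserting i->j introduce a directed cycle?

No

Adding i→j creates a cycle iff j can already reach i.
Explore from j: no path reaches i. The graph stays acyclic.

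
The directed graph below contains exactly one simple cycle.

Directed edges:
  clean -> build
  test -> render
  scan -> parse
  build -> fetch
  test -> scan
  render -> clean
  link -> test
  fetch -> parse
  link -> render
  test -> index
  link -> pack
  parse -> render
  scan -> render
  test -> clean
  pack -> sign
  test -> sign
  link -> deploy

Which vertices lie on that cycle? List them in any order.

DFS with gray/black marking from clean:
clean gray
  build gray
    fetch gray
      parse gray
        render gray
          render→clean: clean is gray → back edge
Back edge closes the cycle clean → build → fetch → parse → render → clean; its vertices are {build, clean, fetch, parse, render}.

build, clean, fetch, parse, render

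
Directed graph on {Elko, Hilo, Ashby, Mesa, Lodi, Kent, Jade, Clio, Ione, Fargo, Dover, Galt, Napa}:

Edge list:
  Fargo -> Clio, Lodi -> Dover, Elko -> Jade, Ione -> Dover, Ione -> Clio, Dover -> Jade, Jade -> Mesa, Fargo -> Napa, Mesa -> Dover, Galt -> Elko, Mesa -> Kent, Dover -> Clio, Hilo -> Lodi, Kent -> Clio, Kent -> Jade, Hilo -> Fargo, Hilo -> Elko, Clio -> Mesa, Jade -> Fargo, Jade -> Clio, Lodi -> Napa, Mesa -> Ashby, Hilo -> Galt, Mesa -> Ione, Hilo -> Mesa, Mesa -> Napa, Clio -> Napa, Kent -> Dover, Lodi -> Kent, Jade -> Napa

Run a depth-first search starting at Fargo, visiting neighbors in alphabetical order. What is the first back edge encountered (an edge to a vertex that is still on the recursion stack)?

Dover→Clio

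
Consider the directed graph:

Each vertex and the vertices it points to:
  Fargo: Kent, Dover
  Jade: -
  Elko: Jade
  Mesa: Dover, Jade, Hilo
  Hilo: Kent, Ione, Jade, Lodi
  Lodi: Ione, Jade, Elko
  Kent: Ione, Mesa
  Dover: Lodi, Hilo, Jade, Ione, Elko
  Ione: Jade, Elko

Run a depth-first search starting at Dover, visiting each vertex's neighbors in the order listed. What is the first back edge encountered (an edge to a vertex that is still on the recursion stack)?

DFS from Dover (visiting each vertex's neighbors in the order listed); mark gray on enter, black on exit:
Dover gray
  Lodi gray
    Ione gray
      Jade gray
      Jade black
      Elko gray
        Elko→Jade: Jade black — skip
      Elko black
    Ione black
    Lodi→Jade: Jade black — skip
    Lodi→Elko: Elko black — skip
  Lodi black
  Hilo gray
    Kent gray
      Kent→Ione: Ione black — skip
      Mesa gray
        Mesa→Dover: Dover is gray → back edge
First back edge: Mesa → Dover.

Mesa→Dover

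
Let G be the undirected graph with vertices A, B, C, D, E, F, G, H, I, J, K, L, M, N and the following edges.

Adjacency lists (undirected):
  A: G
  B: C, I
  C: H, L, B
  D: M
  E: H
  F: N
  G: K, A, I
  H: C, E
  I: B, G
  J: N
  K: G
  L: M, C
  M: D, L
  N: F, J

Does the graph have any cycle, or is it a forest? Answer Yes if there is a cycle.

No

DFS, tracking each vertex's parent; an edge to a visited non-parent vertex closes a cycle.
Start from B:
visit B (parent –)
  visit C (parent B)
    visit H (parent C)
      H–C: parent, skip
      visit E (parent H)
        E–H: parent, skip
    visit L (parent C)
      visit M (parent L)
        visit D (parent M)
          D–M: parent, skip
        M–L: parent, skip
      L–C: parent, skip
    C–B: parent, skip
  visit I (parent B)
    I–B: parent, skip
    visit G (parent I)
      visit K (parent G)
        K–G: parent, skip
      visit A (parent G)
        A–G: parent, skip
      G–I: parent, skip
visit F (parent –)
  visit N (parent F)
    N–F: parent, skip
    visit J (parent N)
      J–N: parent, skip
No non-parent visited neighbor found — the graph is a forest.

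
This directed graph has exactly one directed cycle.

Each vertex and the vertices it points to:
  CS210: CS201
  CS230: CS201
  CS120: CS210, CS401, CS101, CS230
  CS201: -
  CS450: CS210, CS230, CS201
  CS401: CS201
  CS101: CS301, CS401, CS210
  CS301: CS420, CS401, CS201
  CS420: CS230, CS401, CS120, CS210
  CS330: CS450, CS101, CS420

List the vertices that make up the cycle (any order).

CS101, CS120, CS301, CS420

DFS with gray/black marking from CS420:
CS420 gray
  CS230 gray
    CS201 gray
    CS201 black
  CS230 black
  CS401 gray
    CS401→CS201: CS201 black — skip
  CS401 black
  CS120 gray
    CS210 gray
      CS210→CS201: CS201 black — skip
    CS210 black
    CS120→CS401: CS401 black — skip
    CS101 gray
      CS301 gray
        CS301→CS420: CS420 is gray → back edge
Back edge closes the cycle CS420 → CS120 → CS101 → CS301 → CS420; its vertices are {CS101, CS120, CS301, CS420}.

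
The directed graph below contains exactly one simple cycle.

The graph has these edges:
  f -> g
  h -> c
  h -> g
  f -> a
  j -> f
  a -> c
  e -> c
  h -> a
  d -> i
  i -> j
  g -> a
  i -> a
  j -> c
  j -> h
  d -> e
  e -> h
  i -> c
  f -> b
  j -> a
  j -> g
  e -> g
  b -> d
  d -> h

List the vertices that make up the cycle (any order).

b, d, f, i, j

DFS with gray/black marking from b:
b gray
  d gray
    h gray
      a gray
        c gray
        c black
      a black
      g gray
        g→a: a black — skip
      g black
      h→c: c black — skip
    h black
    i gray
      j gray
        j→g: g black — skip
        j→h: h black — skip
        j→a: a black — skip
        f gray
          f→a: a black — skip
          f→b: b is gray → back edge
Back edge closes the cycle b → d → i → j → f → b; its vertices are {b, d, f, i, j}.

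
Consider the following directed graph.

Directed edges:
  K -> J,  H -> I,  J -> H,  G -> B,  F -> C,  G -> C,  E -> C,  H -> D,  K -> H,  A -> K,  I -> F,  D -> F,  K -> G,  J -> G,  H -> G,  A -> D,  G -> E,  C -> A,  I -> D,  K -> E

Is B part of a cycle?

B lies on a cycle iff there is a path from B back to itself.
Exploring from B, it never reaches itself; equivalently, its strongly connected component is a singleton.

No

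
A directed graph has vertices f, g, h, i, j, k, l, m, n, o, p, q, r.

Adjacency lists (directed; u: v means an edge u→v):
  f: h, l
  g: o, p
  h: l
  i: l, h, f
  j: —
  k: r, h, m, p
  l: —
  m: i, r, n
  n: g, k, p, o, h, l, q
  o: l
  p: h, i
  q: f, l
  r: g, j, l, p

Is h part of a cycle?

No

h lies on a cycle iff there is a path from h back to itself.
Exploring from h, it never reaches itself; equivalently, its strongly connected component is a singleton.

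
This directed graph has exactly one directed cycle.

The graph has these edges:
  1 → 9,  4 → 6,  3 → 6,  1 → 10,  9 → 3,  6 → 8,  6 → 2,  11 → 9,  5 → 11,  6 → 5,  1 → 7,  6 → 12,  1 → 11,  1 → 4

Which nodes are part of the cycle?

DFS with gray/black marking from 9:
9 gray
  3 gray
    6 gray
      2 gray
      2 black
      5 gray
        11 gray
          11→9: 9 is gray → back edge
Back edge closes the cycle 9 → 3 → 6 → 5 → 11 → 9; its vertices are {3, 5, 6, 9, 11}.

3, 5, 6, 9, 11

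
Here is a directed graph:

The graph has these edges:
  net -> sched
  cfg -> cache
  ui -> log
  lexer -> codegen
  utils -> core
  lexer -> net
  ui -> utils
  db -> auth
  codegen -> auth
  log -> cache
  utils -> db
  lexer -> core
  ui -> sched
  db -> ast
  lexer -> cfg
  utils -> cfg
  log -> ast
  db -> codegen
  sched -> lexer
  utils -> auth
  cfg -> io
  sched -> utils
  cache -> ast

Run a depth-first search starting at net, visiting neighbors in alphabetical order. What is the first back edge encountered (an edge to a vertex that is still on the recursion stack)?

lexer→net

DFS from net (visiting neighbors in alphabetical order); mark gray on enter, black on exit:
net gray
  sched gray
    lexer gray
      cfg gray
        cache gray
          ast gray
          ast black
        cache black
        io gray
        io black
      cfg black
      codegen gray
        auth gray
        auth black
      codegen black
      core gray
      core black
      lexer→net: net is gray → back edge
First back edge: lexer → net.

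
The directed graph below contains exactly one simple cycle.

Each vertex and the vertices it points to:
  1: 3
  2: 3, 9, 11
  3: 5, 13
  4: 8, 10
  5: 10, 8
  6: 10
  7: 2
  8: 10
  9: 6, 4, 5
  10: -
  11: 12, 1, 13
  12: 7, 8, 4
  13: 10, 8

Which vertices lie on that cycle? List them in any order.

DFS with gray/black marking from 7:
7 gray
  2 gray
    3 gray
      5 gray
        10 gray
        10 black
        8 gray
          8→10: 10 black — skip
        8 black
      5 black
      13 gray
        13→10: 10 black — skip
        13→8: 8 black — skip
      13 black
    3 black
    9 gray
      6 gray
        6→10: 10 black — skip
      6 black
      4 gray
        4→8: 8 black — skip
        4→10: 10 black — skip
      4 black
      9→5: 5 black — skip
    9 black
    11 gray
      12 gray
        12→7: 7 is gray → back edge
Back edge closes the cycle 7 → 2 → 11 → 12 → 7; its vertices are {2, 7, 11, 12}.

2, 7, 11, 12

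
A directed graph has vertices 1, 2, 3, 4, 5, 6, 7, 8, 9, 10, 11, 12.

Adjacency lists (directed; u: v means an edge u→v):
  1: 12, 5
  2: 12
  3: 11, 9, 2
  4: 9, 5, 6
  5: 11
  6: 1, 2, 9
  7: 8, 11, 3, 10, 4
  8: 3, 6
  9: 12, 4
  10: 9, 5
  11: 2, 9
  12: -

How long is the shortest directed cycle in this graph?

For each vertex v, BFS finds the shortest path from v back to v.
The shortest such closed walk is 4 → 9 → 4, length 2.

2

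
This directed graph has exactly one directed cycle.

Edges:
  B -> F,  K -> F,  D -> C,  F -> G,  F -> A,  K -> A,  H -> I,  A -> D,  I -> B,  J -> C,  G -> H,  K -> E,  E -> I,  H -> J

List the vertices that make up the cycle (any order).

DFS with gray/black marking from F:
F gray
  A gray
    D gray
      C gray
      C black
    D black
  A black
  G gray
    H gray
      I gray
        B gray
          B→F: F is gray → back edge
Back edge closes the cycle F → G → H → I → B → F; its vertices are {B, F, G, H, I}.

B, F, G, H, I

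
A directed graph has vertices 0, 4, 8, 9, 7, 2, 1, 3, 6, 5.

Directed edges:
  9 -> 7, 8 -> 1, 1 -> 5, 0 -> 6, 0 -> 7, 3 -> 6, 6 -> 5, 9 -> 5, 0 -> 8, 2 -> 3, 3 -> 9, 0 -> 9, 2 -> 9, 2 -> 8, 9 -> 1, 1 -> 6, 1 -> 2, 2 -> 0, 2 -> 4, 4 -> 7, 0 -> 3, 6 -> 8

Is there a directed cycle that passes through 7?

No

7 lies on a cycle iff there is a path from 7 back to itself.
Exploring from 7, it never reaches itself; equivalently, its strongly connected component is a singleton.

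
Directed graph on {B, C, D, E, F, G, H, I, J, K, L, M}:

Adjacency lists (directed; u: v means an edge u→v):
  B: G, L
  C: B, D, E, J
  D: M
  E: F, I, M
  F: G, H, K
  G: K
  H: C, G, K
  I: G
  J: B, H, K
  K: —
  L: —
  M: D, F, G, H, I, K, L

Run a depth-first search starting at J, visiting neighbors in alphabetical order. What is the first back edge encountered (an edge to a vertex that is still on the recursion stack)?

M->D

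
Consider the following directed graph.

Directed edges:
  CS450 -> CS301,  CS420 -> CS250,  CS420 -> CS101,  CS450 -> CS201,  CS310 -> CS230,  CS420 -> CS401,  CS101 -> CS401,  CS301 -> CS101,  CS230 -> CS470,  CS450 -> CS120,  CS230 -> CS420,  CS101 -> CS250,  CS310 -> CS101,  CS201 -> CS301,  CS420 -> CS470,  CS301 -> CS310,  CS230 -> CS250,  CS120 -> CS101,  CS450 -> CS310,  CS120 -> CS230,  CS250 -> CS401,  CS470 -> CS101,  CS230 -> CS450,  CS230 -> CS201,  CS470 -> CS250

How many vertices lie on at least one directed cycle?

6

A vertex is on a directed cycle iff it belongs to a strongly connected component of size ≥ 2 (or has a self-loop).
The vertices on cycles are {CS120, CS201, CS230, CS301, CS310, CS450} — 6 in total.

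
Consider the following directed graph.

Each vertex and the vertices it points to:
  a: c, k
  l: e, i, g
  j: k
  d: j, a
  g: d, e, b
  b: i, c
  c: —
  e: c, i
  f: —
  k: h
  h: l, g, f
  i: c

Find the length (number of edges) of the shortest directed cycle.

For each vertex v, BFS finds the shortest path from v back to v.
The shortest such closed walk is h → g → d → j → k → h, length 5.

5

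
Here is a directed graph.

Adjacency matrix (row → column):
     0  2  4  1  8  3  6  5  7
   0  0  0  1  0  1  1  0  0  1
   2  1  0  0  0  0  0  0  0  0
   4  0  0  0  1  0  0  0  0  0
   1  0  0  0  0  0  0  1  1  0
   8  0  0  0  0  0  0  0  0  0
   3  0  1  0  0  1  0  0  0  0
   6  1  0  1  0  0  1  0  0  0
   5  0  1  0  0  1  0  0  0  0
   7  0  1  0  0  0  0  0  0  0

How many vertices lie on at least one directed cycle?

8

A vertex is on a directed cycle iff it belongs to a strongly connected component of size ≥ 2 (or has a self-loop).
The vertices on cycles are {0, 1, 2, 3, 4, 5, 6, 7} — 8 in total.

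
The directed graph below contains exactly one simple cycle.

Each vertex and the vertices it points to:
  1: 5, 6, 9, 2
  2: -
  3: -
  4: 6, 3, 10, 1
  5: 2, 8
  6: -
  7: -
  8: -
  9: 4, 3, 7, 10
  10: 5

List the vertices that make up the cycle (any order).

1, 4, 9

DFS with gray/black marking from 9:
9 gray
  4 gray
    6 gray
    6 black
    3 gray
    3 black
    10 gray
      5 gray
        2 gray
        2 black
        8 gray
        8 black
      5 black
    10 black
    1 gray
      1→5: 5 black — skip
      1→6: 6 black — skip
      1→9: 9 is gray → back edge
Back edge closes the cycle 9 → 4 → 1 → 9; its vertices are {1, 4, 9}.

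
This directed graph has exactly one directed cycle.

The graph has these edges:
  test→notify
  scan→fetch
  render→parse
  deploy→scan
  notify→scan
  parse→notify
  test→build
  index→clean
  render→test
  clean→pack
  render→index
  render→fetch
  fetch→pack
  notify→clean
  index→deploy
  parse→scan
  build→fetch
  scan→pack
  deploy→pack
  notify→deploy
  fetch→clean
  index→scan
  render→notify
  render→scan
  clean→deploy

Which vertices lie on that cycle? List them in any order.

scan, clean, fetch, deploy

DFS with gray/black marking from deploy:
deploy gray
  scan gray
    pack gray
    pack black
    fetch gray
      fetch→pack: pack black — skip
      clean gray
        clean→deploy: deploy is gray → back edge
Back edge closes the cycle deploy → scan → fetch → clean → deploy; its vertices are {scan, clean, fetch, deploy}.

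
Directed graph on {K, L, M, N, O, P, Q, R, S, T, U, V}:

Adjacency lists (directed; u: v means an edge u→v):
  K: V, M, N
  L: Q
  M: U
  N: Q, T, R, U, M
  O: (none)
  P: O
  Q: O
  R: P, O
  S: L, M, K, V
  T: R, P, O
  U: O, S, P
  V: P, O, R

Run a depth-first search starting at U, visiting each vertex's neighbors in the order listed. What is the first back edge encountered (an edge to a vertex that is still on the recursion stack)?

M→U

DFS from U (visiting each vertex's neighbors in the order listed); mark gray on enter, black on exit:
U gray
  O gray
  O black
  S gray
    L gray
      Q gray
        Q→O: O black — skip
      Q black
    L black
    M gray
      M→U: U is gray → back edge
First back edge: M → U.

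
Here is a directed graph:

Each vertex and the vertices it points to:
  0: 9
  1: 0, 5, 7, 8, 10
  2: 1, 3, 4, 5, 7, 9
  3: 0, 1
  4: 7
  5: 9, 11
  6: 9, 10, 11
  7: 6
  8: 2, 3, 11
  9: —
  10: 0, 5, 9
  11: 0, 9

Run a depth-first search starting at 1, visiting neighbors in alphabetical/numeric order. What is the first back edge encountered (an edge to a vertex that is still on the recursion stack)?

DFS from 1 (visiting neighbors in alphabetical/numeric order); mark gray on enter, black on exit:
1 gray
  0 gray
    9 gray
    9 black
  0 black
  5 gray
    5→9: 9 black — skip
    11 gray
      11→0: 0 black — skip
      11→9: 9 black — skip
    11 black
  5 black
  7 gray
    6 gray
      6→9: 9 black — skip
      10 gray
        10→0: 0 black — skip
        10→5: 5 black — skip
        10→9: 9 black — skip
      10 black
      6→11: 11 black — skip
    6 black
  7 black
  8 gray
    2 gray
      2→1: 1 is gray → back edge
First back edge: 2 → 1.

2→1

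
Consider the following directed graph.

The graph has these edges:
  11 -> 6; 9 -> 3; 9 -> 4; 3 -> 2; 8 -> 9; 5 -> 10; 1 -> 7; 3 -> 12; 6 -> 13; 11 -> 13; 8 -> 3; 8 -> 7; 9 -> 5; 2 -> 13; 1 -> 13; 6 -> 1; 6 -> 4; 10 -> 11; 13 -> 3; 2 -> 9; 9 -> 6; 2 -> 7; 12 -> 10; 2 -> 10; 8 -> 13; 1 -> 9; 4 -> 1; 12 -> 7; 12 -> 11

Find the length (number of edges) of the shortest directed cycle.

3

For each vertex v, BFS finds the shortest path from v back to v.
The shortest such closed walk is 9 → 6 → 1 → 9, length 3.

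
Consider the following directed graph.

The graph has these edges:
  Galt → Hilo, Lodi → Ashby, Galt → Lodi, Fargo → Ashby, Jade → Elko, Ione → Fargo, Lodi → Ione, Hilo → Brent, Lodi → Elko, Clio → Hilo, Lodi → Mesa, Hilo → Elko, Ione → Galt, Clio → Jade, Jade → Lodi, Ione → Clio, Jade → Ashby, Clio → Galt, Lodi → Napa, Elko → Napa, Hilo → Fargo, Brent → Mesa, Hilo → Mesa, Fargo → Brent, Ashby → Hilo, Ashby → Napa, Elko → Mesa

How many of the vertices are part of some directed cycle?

A vertex is on a directed cycle iff it belongs to a strongly connected component of size ≥ 2 (or has a self-loop).
The vertices on cycles are {Clio, Galt, Hilo, Ione, Jade, Lodi, Ashby, Fargo} — 8 in total.

8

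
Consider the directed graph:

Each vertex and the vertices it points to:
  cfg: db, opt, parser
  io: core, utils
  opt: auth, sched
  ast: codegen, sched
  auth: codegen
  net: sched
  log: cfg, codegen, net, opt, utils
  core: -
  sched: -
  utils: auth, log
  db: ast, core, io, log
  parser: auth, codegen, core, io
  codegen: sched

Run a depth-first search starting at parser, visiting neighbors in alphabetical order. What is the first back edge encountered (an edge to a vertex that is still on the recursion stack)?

db→io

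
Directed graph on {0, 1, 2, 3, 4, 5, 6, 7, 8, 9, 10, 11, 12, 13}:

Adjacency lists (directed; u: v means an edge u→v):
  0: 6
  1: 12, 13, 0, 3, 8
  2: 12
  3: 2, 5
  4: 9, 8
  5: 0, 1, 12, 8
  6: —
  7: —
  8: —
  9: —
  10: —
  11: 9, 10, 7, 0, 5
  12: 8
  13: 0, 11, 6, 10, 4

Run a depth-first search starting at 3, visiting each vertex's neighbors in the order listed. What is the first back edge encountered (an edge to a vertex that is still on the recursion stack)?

11->5

DFS from 3 (visiting each vertex's neighbors in the order listed); mark gray on enter, black on exit:
3 gray
  2 gray
    12 gray
      8 gray
      8 black
    12 black
  2 black
  5 gray
    0 gray
      6 gray
      6 black
    0 black
    1 gray
      1→12: 12 black — skip
      13 gray
        13→0: 0 black — skip
        11 gray
          9 gray
          9 black
          10 gray
          10 black
          7 gray
          7 black
          11→0: 0 black — skip
          11→5: 5 is gray → back edge
First back edge: 11 → 5.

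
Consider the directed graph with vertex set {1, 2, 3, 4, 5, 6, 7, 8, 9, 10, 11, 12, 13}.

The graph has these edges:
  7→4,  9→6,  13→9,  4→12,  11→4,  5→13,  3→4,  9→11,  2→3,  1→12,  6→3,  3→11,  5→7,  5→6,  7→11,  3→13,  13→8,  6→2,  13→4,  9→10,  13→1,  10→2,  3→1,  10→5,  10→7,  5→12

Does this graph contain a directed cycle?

Yes

DFS with white/gray/black marking, starting from 13:
13 gray
  9 gray
    10 gray
      2 gray
        3 gray
          4 gray
            12 gray
            12 black
          4 black
          11 gray
            11→4: 4 black — skip
          11 black
          1 gray
            1→12: 12 black — skip
          1 black
          3→13: 13 is gray → back edge
Back edge found, so a cycle exists: 13 → 9 → 10 → 2 → 3 → 13.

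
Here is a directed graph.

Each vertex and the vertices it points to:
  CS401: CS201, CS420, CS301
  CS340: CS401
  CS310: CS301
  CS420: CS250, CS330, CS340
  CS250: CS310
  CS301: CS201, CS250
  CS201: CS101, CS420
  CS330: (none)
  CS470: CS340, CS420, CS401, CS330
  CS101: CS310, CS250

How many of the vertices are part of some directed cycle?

A vertex is on a directed cycle iff it belongs to a strongly connected component of size ≥ 2 (or has a self-loop).
The vertices on cycles are {CS101, CS201, CS250, CS301, CS310, CS340, CS401, CS420} — 8 in total.

8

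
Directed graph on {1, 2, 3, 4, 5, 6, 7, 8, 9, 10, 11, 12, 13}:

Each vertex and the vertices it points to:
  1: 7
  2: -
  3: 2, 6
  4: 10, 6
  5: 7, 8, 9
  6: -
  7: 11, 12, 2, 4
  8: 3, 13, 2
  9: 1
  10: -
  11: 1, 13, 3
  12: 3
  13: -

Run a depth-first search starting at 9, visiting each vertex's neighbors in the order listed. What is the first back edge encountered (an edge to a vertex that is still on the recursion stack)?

11->1

DFS from 9 (visiting each vertex's neighbors in the order listed); mark gray on enter, black on exit:
9 gray
  1 gray
    7 gray
      11 gray
        11→1: 1 is gray → back edge
First back edge: 11 → 1.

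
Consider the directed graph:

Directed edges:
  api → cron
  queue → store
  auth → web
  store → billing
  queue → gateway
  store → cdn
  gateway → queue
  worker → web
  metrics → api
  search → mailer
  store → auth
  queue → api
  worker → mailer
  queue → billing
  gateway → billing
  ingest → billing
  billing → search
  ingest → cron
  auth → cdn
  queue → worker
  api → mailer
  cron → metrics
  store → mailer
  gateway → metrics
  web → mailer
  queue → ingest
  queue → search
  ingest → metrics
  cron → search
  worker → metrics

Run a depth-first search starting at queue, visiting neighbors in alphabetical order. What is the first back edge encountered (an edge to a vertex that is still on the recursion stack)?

metrics->api

DFS from queue (visiting neighbors in alphabetical order); mark gray on enter, black on exit:
queue gray
  api gray
    cron gray
      metrics gray
        metrics→api: api is gray → back edge
First back edge: metrics → api.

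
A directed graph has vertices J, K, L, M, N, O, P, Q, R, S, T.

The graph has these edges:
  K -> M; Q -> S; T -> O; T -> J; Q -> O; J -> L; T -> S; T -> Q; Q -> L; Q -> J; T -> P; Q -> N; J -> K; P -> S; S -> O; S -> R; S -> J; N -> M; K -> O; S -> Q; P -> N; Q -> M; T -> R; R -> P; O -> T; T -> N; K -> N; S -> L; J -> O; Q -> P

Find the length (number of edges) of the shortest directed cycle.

For each vertex v, BFS finds the shortest path from v back to v.
The shortest such closed walk is T → O → T, length 2.

2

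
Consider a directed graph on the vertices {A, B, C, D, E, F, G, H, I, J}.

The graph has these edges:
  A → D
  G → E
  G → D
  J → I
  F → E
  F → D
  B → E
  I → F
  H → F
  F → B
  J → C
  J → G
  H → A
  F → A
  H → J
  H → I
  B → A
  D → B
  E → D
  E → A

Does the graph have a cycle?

Yes

DFS with white/gray/black marking, starting from B:
B gray
  A gray
    D gray
      D→B: B is gray → back edge
Back edge found, so a cycle exists: B → A → D → B.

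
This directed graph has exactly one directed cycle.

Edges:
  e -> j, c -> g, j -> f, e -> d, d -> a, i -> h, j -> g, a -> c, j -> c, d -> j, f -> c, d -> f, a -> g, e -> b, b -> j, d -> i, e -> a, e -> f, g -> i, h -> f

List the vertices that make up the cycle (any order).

DFS with gray/black marking from i:
i gray
  h gray
    f gray
      c gray
        g gray
          g→i: i is gray → back edge
Back edge closes the cycle i → h → f → c → g → i; its vertices are {c, f, g, h, i}.

c, f, g, h, i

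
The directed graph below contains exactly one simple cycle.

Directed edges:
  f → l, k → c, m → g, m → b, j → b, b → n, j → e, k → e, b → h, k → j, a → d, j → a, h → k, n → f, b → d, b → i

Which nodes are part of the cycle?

DFS with gray/black marking from b:
b gray
  d gray
  d black
  i gray
  i black
  h gray
    k gray
      e gray
      e black
      j gray
        a gray
          a→d: d black — skip
        a black
        j→e: e black — skip
        j→b: b is gray → back edge
Back edge closes the cycle b → h → k → j → b; its vertices are {b, h, j, k}.

b, h, j, k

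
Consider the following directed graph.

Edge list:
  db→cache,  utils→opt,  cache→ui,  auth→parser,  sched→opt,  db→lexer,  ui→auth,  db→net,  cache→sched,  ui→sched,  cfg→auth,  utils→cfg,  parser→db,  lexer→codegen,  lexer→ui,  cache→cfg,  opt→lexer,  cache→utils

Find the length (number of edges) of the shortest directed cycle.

4

For each vertex v, BFS finds the shortest path from v back to v.
The shortest such closed walk is lexer → ui → sched → opt → lexer, length 4.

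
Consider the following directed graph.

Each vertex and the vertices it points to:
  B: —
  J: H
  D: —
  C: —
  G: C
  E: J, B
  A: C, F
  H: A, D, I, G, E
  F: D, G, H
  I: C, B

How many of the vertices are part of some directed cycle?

5

A vertex is on a directed cycle iff it belongs to a strongly connected component of size ≥ 2 (or has a self-loop).
The vertices on cycles are {A, E, F, H, J} — 5 in total.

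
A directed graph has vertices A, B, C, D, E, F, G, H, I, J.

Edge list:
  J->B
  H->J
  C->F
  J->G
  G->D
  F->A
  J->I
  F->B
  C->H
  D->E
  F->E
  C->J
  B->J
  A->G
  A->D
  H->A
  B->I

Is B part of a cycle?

Yes

B is on a cycle iff B can reach itself via ≥1 edge.
B → J → B — yes.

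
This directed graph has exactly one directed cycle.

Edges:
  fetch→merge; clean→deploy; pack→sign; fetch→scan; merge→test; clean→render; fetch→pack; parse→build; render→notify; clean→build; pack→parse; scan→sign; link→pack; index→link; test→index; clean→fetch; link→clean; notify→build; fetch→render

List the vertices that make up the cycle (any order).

DFS with gray/black marking from index:
index gray
  link gray
    pack gray
      parse gray
        build gray
        build black
      parse black
      sign gray
      sign black
    pack black
    clean gray
      fetch gray
        render gray
          notify gray
            notify→build: build black — skip
          notify black
        render black
        scan gray
          scan→sign: sign black — skip
        scan black
        merge gray
          test gray
            test→index: index is gray → back edge
Back edge closes the cycle index → link → clean → fetch → merge → test → index; its vertices are {link, test, clean, fetch, index, merge}.

link, test, clean, fetch, index, merge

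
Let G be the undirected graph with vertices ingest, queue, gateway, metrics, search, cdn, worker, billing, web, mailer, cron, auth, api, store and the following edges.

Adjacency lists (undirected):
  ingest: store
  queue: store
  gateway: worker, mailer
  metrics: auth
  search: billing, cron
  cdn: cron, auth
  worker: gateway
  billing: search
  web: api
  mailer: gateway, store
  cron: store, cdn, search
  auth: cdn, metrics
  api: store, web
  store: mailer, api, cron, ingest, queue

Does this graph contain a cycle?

No

DFS, tracking each vertex's parent; an edge to a visited non-parent vertex closes a cycle.
Start from worker:
visit worker (parent –)
  visit gateway (parent worker)
    gateway–worker: parent, skip
    visit mailer (parent gateway)
      mailer–gateway: parent, skip
      visit store (parent mailer)
        store–mailer: parent, skip
        visit api (parent store)
          api–store: parent, skip
          visit web (parent api)
            web–api: parent, skip
        visit cron (parent store)
          cron–store: parent, skip
          visit cdn (parent cron)
            cdn–cron: parent, skip
            visit auth (parent cdn)
              auth–cdn: parent, skip
              visit metrics (parent auth)
                metrics–auth: parent, skip
          visit search (parent cron)
            visit billing (parent search)
              billing–search: parent, skip
            search–cron: parent, skip
        visit ingest (parent store)
          ingest–store: parent, skip
        visit queue (parent store)
          queue–store: parent, skip
No non-parent visited neighbor found — the graph is a forest.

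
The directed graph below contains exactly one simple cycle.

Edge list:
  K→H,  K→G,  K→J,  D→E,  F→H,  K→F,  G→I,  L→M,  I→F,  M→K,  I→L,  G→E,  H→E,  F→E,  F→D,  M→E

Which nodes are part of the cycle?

DFS with gray/black marking from K:
K gray
  H gray
    E gray
    E black
  H black
  F gray
    F→H: H black — skip
    D gray
      D→E: E black — skip
    D black
    F→E: E black — skip
  F black
  J gray
  J black
  G gray
    G→E: E black — skip
    I gray
      I→F: F black — skip
      L gray
        M gray
          M→K: K is gray → back edge
Back edge closes the cycle K → G → I → L → M → K; its vertices are {G, I, K, L, M}.

G, I, K, L, M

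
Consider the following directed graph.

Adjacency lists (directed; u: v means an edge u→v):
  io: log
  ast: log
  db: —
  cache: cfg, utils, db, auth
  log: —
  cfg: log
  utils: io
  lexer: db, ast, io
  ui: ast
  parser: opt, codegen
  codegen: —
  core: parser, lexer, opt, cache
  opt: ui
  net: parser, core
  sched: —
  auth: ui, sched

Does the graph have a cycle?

DFS with white/gray/black marking, starting from lexer:
lexer gray
  db gray
  db black
  ast gray
    log gray
    log black
  ast black
  io gray
    io→log: log black — skip
  io black
lexer black
cache gray
  cfg gray
    cfg→log: log black — skip
  cfg black
  utils gray
    utils→io: io black — skip
  utils black
  cache→db: db black — skip
  auth gray
    ui gray
      ui→ast: ast black — skip
    ui black
    sched gray
    sched black
  auth black
cache black
parser gray
  opt gray
    opt→ui: ui black — skip
  opt black
  codegen gray
  codegen black
parser black
core gray
  core→parser: parser black — skip
  core→lexer: lexer black — skip
  core→opt: opt black — skip
  core→cache: cache black — skip
core black
net gray
  net→parser: parser black — skip
  net→core: core black — skip
net black
Every edge goes to a white or black vertex — no back edge, so the graph is acyclic.

No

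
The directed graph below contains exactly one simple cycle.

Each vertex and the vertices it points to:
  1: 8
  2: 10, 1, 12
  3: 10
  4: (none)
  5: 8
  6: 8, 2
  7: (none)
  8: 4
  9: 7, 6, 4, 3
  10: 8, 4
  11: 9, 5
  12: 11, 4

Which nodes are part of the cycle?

DFS with gray/black marking from 11:
11 gray
  9 gray
    7 gray
    7 black
    6 gray
      8 gray
        4 gray
        4 black
      8 black
      2 gray
        10 gray
          10→8: 8 black — skip
          10→4: 4 black — skip
        10 black
        1 gray
          1→8: 8 black — skip
        1 black
        12 gray
          12→11: 11 is gray → back edge
Back edge closes the cycle 11 → 9 → 6 → 2 → 12 → 11; its vertices are {2, 6, 9, 11, 12}.

2, 6, 9, 11, 12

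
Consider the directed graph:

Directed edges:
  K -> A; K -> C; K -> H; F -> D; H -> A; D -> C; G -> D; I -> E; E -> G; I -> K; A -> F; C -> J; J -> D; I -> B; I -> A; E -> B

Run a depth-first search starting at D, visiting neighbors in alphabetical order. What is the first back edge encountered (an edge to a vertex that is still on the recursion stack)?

DFS from D (visiting neighbors in alphabetical order); mark gray on enter, black on exit:
D gray
  C gray
    J gray
      J→D: D is gray → back edge
First back edge: J → D.

J→D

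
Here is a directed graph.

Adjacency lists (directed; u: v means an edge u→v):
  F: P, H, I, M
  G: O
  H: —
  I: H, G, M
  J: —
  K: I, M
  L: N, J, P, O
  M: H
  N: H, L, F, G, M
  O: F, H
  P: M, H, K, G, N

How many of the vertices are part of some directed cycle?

8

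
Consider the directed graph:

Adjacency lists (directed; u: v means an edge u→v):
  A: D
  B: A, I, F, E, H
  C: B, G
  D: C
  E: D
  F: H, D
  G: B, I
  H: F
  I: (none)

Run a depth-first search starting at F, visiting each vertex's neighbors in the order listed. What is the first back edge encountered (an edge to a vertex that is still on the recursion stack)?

H->F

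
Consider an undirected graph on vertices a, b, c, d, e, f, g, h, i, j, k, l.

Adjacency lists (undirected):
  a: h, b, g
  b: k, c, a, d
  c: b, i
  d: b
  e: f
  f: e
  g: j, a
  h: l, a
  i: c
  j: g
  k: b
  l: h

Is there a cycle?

No

DFS, tracking each vertex's parent; an edge to a visited non-parent vertex closes a cycle.
Start from b:
visit b (parent –)
  visit k (parent b)
    k–b: parent, skip
  visit c (parent b)
    c–b: parent, skip
    visit i (parent c)
      i–c: parent, skip
  visit a (parent b)
    visit h (parent a)
      visit l (parent h)
        l–h: parent, skip
      h–a: parent, skip
    a–b: parent, skip
    visit g (parent a)
      visit j (parent g)
        j–g: parent, skip
      g–a: parent, skip
  visit d (parent b)
    d–b: parent, skip
visit e (parent –)
  visit f (parent e)
    f–e: parent, skip
No non-parent visited neighbor found — the graph is a forest.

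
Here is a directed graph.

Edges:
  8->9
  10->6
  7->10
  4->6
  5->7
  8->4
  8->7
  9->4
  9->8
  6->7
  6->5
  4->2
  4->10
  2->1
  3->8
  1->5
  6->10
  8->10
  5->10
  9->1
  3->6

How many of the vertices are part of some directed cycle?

6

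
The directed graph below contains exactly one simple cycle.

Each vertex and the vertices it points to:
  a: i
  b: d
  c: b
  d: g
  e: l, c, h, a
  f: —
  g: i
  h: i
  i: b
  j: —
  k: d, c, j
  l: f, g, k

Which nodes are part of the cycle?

b, d, g, i

DFS with gray/black marking from g:
g gray
  i gray
    b gray
      d gray
        d→g: g is gray → back edge
Back edge closes the cycle g → i → b → d → g; its vertices are {b, d, g, i}.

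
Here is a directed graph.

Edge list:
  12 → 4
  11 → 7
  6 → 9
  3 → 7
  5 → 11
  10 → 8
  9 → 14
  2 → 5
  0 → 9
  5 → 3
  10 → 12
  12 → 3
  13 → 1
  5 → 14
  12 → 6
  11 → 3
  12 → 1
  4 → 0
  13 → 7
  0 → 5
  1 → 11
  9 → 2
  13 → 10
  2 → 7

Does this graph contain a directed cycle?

No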